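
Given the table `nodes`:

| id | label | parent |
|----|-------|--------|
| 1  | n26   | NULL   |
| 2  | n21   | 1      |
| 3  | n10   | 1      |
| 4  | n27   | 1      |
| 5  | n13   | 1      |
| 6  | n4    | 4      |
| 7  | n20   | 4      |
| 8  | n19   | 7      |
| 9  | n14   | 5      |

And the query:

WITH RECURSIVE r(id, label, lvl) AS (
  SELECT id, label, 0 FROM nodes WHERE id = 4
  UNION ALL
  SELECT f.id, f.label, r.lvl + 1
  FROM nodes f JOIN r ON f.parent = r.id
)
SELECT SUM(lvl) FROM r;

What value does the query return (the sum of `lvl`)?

Base: id=4 (n27) at lvl 0.
Iteration 1: rows with parent in {4} -> n4 (id 6, lvl 1), n20 (id 7, lvl 1).
Iteration 2: rows with parent in {6,7} -> n19 (id 8, lvl 2).
Iteration 3: no rows with parent in {8}; recursion stops.
SUM(lvl) = 0 + 1 + 1 + 2 = 4.

4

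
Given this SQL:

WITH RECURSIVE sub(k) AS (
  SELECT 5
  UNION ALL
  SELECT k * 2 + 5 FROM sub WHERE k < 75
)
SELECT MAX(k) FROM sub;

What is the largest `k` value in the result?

Base: k=5.
Iteration 1: 5 < 75 holds -> k = 5 * 2 + 5 = 15.
Iteration 2: 15 < 75 holds -> k = 15 * 2 + 5 = 35.
Iteration 3: 35 < 75 holds -> k = 35 * 2 + 5 = 75.
Iteration 4: 75 < 75 fails; recursion stops.
k values: 5, 15, 35, 75; the maximum is 75.

75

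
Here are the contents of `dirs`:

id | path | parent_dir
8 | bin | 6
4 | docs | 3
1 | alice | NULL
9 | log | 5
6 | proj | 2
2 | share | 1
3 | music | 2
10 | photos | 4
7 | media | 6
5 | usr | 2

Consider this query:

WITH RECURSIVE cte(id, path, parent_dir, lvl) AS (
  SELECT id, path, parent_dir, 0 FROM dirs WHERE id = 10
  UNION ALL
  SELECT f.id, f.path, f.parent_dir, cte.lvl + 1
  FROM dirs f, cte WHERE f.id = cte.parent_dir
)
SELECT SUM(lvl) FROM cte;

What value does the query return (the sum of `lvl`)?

Base: id=10 (photos), parent_dir=4, lvl 0.
Iteration 1: join on id=4 -> docs (id 4, parent_dir=3, lvl 1).
Iteration 2: join on id=3 -> music (id 3, parent_dir=2, lvl 2).
Iteration 3: join on id=2 -> share (id 2, parent_dir=1, lvl 3).
Iteration 4: join on id=1 -> alice (id 1, parent_dir=NULL, lvl 4).
Iteration 5: parent_dir is NULL; no match; recursion stops.
SUM(lvl) = 0 + 1 + 2 + 3 + 4 = 10.

10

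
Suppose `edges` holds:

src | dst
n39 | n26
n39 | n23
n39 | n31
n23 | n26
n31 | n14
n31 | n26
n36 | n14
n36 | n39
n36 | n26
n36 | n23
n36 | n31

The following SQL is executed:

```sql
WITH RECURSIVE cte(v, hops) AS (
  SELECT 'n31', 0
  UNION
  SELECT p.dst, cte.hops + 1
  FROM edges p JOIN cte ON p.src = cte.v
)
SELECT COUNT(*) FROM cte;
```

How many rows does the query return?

Base: (n31, hops=0).
Iteration 1: edges from {n31} -> (n14, hops=1), (n26, hops=1).
Iteration 2: no outgoing edges from {n14,n26}; recursion stops.
Total rows emitted: 3.

3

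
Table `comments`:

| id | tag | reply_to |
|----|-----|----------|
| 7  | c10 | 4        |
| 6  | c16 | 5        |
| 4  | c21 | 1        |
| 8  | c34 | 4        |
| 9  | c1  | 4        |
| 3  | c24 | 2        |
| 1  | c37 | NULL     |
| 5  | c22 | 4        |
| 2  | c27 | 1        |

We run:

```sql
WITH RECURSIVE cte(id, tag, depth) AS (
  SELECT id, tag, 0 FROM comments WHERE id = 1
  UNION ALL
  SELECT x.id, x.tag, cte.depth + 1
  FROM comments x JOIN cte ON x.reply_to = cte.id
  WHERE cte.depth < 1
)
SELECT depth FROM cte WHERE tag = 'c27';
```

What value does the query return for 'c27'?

1

Base: id=1 (c37) at depth 0.
Iteration 1: rows with reply_to in {1} -> c27 (id 2, depth 1), c21 (id 4, depth 1).
Iteration 2: depth < 1 fails for all current rows; recursion stops.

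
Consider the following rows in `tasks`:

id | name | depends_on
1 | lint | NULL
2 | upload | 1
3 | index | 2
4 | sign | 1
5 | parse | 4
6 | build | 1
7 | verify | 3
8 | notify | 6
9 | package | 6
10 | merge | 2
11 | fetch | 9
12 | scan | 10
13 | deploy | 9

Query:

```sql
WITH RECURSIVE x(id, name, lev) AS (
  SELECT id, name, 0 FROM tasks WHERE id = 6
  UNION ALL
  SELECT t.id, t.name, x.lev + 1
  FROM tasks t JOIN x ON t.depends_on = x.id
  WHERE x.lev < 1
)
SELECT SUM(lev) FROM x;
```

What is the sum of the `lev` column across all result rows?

2

Base: id=6 (build) at lev 0.
Iteration 1: rows with depends_on in {6} -> notify (id 8, lev 1), package (id 9, lev 1).
Iteration 2: lev < 1 fails for all current rows; recursion stops.
SUM(lev) = 0 + 1 + 1 = 2.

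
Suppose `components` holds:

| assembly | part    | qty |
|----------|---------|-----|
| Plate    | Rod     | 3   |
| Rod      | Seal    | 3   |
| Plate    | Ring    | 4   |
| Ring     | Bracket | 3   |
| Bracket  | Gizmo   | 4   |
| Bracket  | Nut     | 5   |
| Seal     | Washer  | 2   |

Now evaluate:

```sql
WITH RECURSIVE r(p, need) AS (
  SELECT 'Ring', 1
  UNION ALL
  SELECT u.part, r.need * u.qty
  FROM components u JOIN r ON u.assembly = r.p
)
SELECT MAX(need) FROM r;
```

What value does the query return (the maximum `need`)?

Base: (Ring, need=1).
Iteration 1: components of {Ring} -> Bracket = 1*3 = 3.
Iteration 2: components of {Bracket} -> Gizmo = 3*4 = 12, Nut = 3*5 = 15.
Iteration 3: no further components; recursion stops.
need values: 1, 3, 12, 15; the maximum is 15.

15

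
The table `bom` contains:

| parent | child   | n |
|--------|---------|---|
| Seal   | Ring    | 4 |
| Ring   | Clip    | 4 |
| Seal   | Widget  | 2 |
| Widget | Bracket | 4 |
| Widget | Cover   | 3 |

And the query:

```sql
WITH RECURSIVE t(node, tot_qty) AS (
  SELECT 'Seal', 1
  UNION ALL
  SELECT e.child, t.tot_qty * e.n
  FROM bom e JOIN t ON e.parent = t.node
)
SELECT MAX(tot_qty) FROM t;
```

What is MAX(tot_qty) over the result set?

16

Base: (Seal, tot_qty=1).
Iteration 1: components of {Seal} -> Ring = 1*4 = 4, Widget = 1*2 = 2.
Iteration 2: components of {Ring,Widget} -> Bracket = 2*4 = 8, Clip = 4*4 = 16, Cover = 2*3 = 6.
Iteration 3: no further components; recursion stops.
tot_qty values: 1, 4, 2, 16, 6, 8; the maximum is 16.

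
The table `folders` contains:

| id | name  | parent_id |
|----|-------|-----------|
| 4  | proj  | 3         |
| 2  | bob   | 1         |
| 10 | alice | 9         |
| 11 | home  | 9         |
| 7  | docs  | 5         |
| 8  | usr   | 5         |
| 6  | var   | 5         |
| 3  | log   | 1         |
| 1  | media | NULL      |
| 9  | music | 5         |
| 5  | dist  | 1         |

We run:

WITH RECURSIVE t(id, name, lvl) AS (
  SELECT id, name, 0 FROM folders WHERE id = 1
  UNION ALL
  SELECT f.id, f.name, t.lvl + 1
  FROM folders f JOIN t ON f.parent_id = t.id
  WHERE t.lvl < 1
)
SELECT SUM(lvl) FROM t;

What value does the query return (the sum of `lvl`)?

3

Base: id=1 (media) at lvl 0.
Iteration 1: rows with parent_id in {1} -> bob (id 2, lvl 1), log (id 3, lvl 1), dist (id 5, lvl 1).
Iteration 2: lvl < 1 fails for all current rows; recursion stops.
SUM(lvl) = 0 + 1 + 1 + 1 = 3.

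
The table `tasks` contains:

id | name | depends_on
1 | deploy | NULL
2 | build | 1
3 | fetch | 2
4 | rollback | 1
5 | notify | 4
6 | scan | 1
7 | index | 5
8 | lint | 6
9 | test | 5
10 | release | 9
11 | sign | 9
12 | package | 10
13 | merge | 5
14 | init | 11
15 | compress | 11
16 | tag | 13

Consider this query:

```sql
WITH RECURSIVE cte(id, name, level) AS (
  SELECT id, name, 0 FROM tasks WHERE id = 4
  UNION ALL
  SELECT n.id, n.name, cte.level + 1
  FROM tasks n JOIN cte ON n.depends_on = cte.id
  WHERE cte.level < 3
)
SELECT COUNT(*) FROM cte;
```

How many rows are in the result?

8

Base: id=4 (rollback) at level 0.
Iteration 1: rows with depends_on in {4} -> notify (id 5, level 1).
Iteration 2: rows with depends_on in {5} -> index (id 7, level 2), test (id 9, level 2), merge (id 13, level 2).
Iteration 3: rows with depends_on in {7,9,13} -> release (id 10, level 3), sign (id 11, level 3), tag (id 16, level 3).
Iteration 4: level < 3 fails for all current rows; recursion stops.
Total rows emitted: 8.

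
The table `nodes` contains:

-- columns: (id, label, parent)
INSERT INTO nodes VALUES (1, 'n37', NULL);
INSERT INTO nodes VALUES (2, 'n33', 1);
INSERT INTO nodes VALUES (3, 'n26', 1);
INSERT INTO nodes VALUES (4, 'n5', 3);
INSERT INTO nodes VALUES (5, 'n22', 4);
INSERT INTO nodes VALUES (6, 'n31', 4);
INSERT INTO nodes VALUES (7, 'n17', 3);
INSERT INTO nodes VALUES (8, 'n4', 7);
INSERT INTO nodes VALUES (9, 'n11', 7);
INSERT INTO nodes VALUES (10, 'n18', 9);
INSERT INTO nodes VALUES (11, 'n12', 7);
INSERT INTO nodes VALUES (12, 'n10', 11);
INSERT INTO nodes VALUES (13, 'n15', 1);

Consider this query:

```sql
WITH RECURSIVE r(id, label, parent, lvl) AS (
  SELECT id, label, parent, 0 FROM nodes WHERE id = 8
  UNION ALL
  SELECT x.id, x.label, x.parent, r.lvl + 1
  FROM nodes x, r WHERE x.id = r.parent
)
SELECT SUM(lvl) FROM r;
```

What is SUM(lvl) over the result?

6

Base: id=8 (n4), parent=7, lvl 0.
Iteration 1: join on id=7 -> n17 (id 7, parent=3, lvl 1).
Iteration 2: join on id=3 -> n26 (id 3, parent=1, lvl 2).
Iteration 3: join on id=1 -> n37 (id 1, parent=NULL, lvl 3).
Iteration 4: parent is NULL; no match; recursion stops.
SUM(lvl) = 0 + 1 + 2 + 3 = 6.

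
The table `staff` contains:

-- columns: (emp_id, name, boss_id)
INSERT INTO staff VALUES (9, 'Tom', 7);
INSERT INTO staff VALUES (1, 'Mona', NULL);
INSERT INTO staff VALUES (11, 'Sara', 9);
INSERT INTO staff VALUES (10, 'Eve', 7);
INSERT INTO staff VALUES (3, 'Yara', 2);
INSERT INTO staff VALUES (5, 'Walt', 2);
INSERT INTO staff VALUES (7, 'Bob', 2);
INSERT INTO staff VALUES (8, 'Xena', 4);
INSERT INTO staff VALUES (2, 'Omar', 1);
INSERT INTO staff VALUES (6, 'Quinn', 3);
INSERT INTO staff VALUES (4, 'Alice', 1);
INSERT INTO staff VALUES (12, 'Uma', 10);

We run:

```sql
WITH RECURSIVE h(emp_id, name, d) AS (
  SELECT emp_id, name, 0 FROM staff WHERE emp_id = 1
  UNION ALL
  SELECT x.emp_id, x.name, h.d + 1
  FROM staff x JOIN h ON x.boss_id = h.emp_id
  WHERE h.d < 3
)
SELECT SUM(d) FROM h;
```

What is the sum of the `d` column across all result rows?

19

Base: emp_id=1 (Mona) at d 0.
Iteration 1: rows with boss_id in {1} -> Omar (id 2, d 1), Alice (id 4, d 1).
Iteration 2: rows with boss_id in {2,4} -> Yara (id 3, d 2), Walt (id 5, d 2), Bob (id 7, d 2), Xena (id 8, d 2).
Iteration 3: rows with boss_id in {3,5,7,8} -> Quinn (id 6, d 3), Tom (id 9, d 3), Eve (id 10, d 3).
Iteration 4: d < 3 fails for all current rows; recursion stops.
SUM(d) = 0 + 1 + 1 + 2 + 2 + 2 + 2 + 3 + 3 + 3 = 19.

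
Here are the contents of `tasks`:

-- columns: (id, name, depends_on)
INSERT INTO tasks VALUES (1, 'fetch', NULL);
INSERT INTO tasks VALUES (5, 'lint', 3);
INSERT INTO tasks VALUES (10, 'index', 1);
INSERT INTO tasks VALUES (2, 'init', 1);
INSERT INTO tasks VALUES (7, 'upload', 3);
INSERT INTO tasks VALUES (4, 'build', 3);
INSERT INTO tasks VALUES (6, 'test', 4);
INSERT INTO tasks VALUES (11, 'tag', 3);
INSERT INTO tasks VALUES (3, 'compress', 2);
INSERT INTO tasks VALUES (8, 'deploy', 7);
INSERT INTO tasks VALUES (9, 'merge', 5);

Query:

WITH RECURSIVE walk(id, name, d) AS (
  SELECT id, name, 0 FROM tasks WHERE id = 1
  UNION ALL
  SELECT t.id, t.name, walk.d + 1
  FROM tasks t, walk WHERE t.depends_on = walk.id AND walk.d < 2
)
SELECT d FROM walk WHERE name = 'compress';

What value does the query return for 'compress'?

Base: id=1 (fetch) at d 0.
Iteration 1: rows with depends_on in {1} -> init (id 2, d 1), index (id 10, d 1).
Iteration 2: rows with depends_on in {2,10} -> compress (id 3, d 2).
Iteration 3: d < 2 fails for all current rows; recursion stops.

2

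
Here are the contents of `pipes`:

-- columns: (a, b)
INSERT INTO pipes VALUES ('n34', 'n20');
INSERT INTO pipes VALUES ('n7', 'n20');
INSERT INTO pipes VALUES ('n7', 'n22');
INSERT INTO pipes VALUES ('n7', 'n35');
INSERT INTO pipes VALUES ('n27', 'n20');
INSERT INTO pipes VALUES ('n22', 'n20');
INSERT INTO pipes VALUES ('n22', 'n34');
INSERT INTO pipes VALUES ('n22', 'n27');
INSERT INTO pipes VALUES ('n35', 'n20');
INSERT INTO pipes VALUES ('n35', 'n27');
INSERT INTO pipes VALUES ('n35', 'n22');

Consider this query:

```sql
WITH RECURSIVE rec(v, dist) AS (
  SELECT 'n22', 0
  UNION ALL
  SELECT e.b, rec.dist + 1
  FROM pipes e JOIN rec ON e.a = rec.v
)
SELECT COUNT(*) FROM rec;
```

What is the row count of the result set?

6

Base: (n22, dist=0).
Iteration 1: edges from {n22} -> (n20, dist=1), (n27, dist=1), (n34, dist=1).
Iteration 2: edges from {n20,n27,n34} -> (n20, dist=2) x2. [UNION ALL keeps all 2 new rows, including repeats]
Iteration 3: no outgoing edges from {n20}; recursion stops.
Total rows emitted: 6.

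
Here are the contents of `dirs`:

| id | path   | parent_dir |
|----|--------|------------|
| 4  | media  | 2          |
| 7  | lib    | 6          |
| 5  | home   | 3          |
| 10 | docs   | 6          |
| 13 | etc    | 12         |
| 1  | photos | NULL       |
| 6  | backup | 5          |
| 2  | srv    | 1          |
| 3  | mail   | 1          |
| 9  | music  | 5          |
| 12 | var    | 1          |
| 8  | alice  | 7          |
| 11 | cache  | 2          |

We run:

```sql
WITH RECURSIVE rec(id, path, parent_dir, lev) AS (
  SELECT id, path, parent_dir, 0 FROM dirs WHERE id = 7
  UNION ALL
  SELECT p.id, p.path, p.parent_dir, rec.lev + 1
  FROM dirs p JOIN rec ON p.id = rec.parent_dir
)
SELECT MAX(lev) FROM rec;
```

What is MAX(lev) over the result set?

Base: id=7 (lib), parent_dir=6, lev 0.
Iteration 1: join on id=6 -> backup (id 6, parent_dir=5, lev 1).
Iteration 2: join on id=5 -> home (id 5, parent_dir=3, lev 2).
Iteration 3: join on id=3 -> mail (id 3, parent_dir=1, lev 3).
Iteration 4: join on id=1 -> photos (id 1, parent_dir=NULL, lev 4).
Iteration 5: parent_dir is NULL; no match; recursion stops.
lev values: 0, 1, 2, 3, 4; the maximum is 4.

4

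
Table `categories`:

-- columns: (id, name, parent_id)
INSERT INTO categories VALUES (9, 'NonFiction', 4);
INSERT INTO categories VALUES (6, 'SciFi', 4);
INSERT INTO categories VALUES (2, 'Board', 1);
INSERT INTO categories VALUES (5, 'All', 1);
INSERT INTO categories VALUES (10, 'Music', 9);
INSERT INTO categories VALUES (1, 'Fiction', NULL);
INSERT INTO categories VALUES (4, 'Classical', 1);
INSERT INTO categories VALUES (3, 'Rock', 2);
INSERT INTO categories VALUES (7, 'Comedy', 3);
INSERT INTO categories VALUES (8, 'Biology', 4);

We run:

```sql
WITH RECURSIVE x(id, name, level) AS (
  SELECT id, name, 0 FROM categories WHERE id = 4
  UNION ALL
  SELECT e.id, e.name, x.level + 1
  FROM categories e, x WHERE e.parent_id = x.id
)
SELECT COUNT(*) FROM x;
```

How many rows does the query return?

Base: id=4 (Classical) at level 0.
Iteration 1: rows with parent_id in {4} -> SciFi (id 6, level 1), Biology (id 8, level 1), NonFiction (id 9, level 1).
Iteration 2: rows with parent_id in {6,8,9} -> Music (id 10, level 2).
Iteration 3: no rows with parent_id in {10}; recursion stops.
Total rows emitted: 5.

5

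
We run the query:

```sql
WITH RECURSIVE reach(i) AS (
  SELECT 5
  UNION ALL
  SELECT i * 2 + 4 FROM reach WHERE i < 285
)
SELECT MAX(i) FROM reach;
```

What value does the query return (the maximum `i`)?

572

Base: i=5.
Iteration 1: 5 < 285 holds -> i = 5 * 2 + 4 = 14.
Iteration 2: 14 < 285 holds -> i = 14 * 2 + 4 = 32.
Iteration 3: 32 < 285 holds -> i = 32 * 2 + 4 = 68.
Iteration 4: 68 < 285 holds -> i = 68 * 2 + 4 = 140.
Iteration 5: 140 < 285 holds -> i = 140 * 2 + 4 = 284.
Iteration 6: 284 < 285 holds -> i = 284 * 2 + 4 = 572.
Iteration 7: 572 < 285 fails; recursion stops.
i values: 5, 14, 32, 68, 140, 284, 572; the maximum is 572.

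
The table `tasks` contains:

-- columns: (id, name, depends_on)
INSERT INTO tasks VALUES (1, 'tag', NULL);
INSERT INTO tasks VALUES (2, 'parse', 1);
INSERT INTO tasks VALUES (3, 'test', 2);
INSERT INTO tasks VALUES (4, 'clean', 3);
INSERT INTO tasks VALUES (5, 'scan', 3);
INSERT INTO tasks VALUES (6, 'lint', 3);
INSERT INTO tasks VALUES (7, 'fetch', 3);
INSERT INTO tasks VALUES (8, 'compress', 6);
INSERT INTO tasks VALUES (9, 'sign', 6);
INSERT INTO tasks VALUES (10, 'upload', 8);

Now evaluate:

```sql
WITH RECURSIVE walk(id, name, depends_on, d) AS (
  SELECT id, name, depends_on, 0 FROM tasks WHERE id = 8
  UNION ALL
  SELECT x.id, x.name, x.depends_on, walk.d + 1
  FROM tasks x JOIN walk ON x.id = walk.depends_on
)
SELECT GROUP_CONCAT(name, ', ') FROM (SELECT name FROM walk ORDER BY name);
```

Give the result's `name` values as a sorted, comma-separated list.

Base: id=8 (compress), depends_on=6, d 0.
Iteration 1: join on id=6 -> lint (id 6, depends_on=3, d 1).
Iteration 2: join on id=3 -> test (id 3, depends_on=2, d 2).
Iteration 3: join on id=2 -> parse (id 2, depends_on=1, d 3).
Iteration 4: join on id=1 -> tag (id 1, depends_on=NULL, d 4).
Iteration 5: depends_on is NULL; no match; recursion stops.

compress, lint, parse, tag, test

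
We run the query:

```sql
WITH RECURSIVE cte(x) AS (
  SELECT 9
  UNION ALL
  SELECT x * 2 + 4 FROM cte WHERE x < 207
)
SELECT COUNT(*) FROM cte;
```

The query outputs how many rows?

Base: x=9.
Iteration 1: 9 < 207 holds -> x = 9 * 2 + 4 = 22.
Iteration 2: 22 < 207 holds -> x = 22 * 2 + 4 = 48.
Iteration 3: 48 < 207 holds -> x = 48 * 2 + 4 = 100.
Iteration 4: 100 < 207 holds -> x = 100 * 2 + 4 = 204.
Iteration 5: 204 < 207 holds -> x = 204 * 2 + 4 = 412.
Iteration 6: 412 < 207 fails; recursion stops.
Total rows emitted: 6.

6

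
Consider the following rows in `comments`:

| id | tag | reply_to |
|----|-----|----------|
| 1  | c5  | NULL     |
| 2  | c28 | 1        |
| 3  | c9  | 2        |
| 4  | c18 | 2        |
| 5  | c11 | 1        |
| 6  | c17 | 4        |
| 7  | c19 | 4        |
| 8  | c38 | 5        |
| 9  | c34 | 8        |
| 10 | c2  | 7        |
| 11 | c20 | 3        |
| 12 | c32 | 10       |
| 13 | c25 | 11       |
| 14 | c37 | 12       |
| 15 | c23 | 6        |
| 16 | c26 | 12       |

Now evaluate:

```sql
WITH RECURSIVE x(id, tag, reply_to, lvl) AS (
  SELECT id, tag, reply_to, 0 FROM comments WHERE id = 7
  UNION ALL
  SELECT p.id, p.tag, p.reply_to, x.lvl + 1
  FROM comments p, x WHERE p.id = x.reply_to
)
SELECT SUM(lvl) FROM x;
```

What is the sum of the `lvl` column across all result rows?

6

Base: id=7 (c19), reply_to=4, lvl 0.
Iteration 1: join on id=4 -> c18 (id 4, reply_to=2, lvl 1).
Iteration 2: join on id=2 -> c28 (id 2, reply_to=1, lvl 2).
Iteration 3: join on id=1 -> c5 (id 1, reply_to=NULL, lvl 3).
Iteration 4: reply_to is NULL; no match; recursion stops.
SUM(lvl) = 0 + 1 + 2 + 3 = 6.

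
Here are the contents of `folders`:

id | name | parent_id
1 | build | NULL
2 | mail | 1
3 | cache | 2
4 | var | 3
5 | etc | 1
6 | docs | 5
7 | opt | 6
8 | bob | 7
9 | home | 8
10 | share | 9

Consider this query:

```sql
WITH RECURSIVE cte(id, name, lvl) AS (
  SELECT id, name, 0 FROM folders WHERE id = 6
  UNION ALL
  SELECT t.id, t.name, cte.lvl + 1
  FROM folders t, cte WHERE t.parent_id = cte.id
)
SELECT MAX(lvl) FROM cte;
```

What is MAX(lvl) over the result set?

4

Base: id=6 (docs) at lvl 0.
Iteration 1: rows with parent_id in {6} -> opt (id 7, lvl 1).
Iteration 2: rows with parent_id in {7} -> bob (id 8, lvl 2).
Iteration 3: rows with parent_id in {8} -> home (id 9, lvl 3).
Iteration 4: rows with parent_id in {9} -> share (id 10, lvl 4).
Iteration 5: no rows with parent_id in {10}; recursion stops.
lvl values: 0, 1, 2, 3, 4; the maximum is 4.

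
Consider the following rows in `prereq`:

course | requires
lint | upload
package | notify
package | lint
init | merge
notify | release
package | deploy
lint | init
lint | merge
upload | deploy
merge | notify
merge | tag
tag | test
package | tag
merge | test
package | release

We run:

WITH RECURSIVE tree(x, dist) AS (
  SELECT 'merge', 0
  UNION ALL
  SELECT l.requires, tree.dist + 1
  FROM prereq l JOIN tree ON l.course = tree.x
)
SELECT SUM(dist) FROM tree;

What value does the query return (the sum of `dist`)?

Base: (merge, dist=0).
Iteration 1: edges from {merge} -> (notify, dist=1), (tag, dist=1), (test, dist=1).
Iteration 2: edges from {notify,tag,test} -> (release, dist=2), (test, dist=2).
Iteration 3: no outgoing edges from {release,test}; recursion stops.
SUM(dist) = 0 + 1 + 1 + 1 + 2 + 2 = 7.

7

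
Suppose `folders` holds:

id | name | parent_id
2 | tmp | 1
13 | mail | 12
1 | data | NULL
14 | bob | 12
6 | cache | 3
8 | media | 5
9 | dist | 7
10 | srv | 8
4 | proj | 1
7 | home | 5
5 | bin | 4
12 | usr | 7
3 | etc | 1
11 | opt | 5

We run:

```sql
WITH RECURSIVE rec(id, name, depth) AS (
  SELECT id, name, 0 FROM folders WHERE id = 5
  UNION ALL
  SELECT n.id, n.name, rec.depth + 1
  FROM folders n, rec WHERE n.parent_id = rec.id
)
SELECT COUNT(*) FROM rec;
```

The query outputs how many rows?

Base: id=5 (bin) at depth 0.
Iteration 1: rows with parent_id in {5} -> home (id 7, depth 1), media (id 8, depth 1), opt (id 11, depth 1).
Iteration 2: rows with parent_id in {7,8,11} -> dist (id 9, depth 2), srv (id 10, depth 2), usr (id 12, depth 2).
Iteration 3: rows with parent_id in {9,10,12} -> mail (id 13, depth 3), bob (id 14, depth 3).
Iteration 4: no rows with parent_id in {13,14}; recursion stops.
Total rows emitted: 9.

9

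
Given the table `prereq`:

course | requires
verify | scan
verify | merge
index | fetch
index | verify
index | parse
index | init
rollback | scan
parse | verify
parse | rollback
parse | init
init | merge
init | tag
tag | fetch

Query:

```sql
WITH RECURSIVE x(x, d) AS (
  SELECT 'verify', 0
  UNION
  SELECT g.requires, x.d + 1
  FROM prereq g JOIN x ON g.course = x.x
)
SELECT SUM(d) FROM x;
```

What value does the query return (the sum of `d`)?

2

Base: (verify, d=0).
Iteration 1: edges from {verify} -> (merge, d=1), (scan, d=1).
Iteration 2: no outgoing edges from {merge,scan}; recursion stops.
SUM(d) = 0 + 1 + 1 = 2.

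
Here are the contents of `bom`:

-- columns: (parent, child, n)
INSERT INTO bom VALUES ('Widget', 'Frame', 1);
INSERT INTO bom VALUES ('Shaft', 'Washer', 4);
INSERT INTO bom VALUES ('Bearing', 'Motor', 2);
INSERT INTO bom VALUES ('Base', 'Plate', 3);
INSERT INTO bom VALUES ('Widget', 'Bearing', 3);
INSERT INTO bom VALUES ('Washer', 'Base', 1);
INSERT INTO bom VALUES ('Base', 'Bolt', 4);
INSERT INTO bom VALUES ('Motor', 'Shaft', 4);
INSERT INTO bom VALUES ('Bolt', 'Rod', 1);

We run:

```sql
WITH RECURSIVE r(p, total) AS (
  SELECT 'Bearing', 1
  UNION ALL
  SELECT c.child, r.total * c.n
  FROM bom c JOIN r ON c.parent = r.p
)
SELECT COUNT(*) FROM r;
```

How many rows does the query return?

Base: (Bearing, total=1).
Iteration 1: components of {Bearing} -> Motor = 1*2 = 2.
Iteration 2: components of {Motor} -> Shaft = 2*4 = 8.
Iteration 3: components of {Shaft} -> Washer = 8*4 = 32.
Iteration 4: components of {Washer} -> Base = 32*1 = 32.
Iteration 5: components of {Base} -> Bolt = 32*4 = 128, Plate = 32*3 = 96.
Iteration 6: components of {Bolt,Plate} -> Rod = 128*1 = 128.
Iteration 7: no further components; recursion stops.
Total rows emitted: 8.

8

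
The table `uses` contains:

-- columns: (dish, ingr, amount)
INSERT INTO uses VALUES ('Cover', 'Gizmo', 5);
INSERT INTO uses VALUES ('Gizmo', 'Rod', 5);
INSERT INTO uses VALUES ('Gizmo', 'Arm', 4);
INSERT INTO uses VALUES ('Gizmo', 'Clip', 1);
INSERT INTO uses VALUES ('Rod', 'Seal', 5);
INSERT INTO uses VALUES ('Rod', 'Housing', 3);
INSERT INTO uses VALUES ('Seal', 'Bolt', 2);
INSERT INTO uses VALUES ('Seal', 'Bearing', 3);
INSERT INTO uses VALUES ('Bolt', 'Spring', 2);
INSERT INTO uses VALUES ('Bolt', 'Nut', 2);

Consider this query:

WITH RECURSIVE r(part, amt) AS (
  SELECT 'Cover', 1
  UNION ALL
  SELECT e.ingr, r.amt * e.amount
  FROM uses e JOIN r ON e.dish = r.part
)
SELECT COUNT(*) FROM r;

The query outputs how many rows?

11

Base: (Cover, amt=1).
Iteration 1: components of {Cover} -> Gizmo = 1*5 = 5.
Iteration 2: components of {Gizmo} -> Arm = 5*4 = 20, Clip = 5*1 = 5, Rod = 5*5 = 25.
Iteration 3: components of {Arm,Clip,Rod} -> Housing = 25*3 = 75, Seal = 25*5 = 125.
Iteration 4: components of {Housing,Seal} -> Bearing = 125*3 = 375, Bolt = 125*2 = 250.
Iteration 5: components of {Bearing,Bolt} -> Nut = 250*2 = 500, Spring = 250*2 = 500.
Iteration 6: no further components; recursion stops.
Total rows emitted: 11.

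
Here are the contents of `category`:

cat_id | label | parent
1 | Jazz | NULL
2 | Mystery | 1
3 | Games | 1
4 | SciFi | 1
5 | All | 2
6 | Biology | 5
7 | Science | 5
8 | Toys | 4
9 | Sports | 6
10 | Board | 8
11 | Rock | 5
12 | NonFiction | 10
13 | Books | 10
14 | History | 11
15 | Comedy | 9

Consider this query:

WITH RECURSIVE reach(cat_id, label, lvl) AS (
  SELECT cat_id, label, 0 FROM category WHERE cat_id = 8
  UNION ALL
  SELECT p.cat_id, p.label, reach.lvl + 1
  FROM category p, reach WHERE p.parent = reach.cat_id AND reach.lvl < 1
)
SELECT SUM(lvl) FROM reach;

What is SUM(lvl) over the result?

1

Base: cat_id=8 (Toys) at lvl 0.
Iteration 1: rows with parent in {8} -> Board (id 10, lvl 1).
Iteration 2: lvl < 1 fails for all current rows; recursion stops.
SUM(lvl) = 0 + 1 = 1.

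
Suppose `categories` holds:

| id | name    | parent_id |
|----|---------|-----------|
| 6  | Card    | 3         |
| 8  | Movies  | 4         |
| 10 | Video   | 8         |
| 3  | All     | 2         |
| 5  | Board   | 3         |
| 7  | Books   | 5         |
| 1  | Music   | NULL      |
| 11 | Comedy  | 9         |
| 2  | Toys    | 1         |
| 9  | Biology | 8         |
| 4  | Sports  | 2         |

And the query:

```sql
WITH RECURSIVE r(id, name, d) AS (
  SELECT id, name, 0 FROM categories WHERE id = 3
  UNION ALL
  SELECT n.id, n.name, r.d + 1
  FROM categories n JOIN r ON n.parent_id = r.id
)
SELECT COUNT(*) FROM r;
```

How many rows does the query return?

Base: id=3 (All) at d 0.
Iteration 1: rows with parent_id in {3} -> Board (id 5, d 1), Card (id 6, d 1).
Iteration 2: rows with parent_id in {5,6} -> Books (id 7, d 2).
Iteration 3: no rows with parent_id in {7}; recursion stops.
Total rows emitted: 4.

4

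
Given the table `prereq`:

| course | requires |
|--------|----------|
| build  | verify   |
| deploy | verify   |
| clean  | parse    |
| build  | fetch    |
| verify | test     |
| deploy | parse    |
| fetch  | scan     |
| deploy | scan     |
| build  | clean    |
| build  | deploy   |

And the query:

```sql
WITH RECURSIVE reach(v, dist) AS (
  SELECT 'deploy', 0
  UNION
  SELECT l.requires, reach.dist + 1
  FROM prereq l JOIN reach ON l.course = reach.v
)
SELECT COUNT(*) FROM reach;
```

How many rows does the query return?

Base: (deploy, dist=0).
Iteration 1: edges from {deploy} -> (parse, dist=1), (scan, dist=1), (verify, dist=1).
Iteration 2: edges from {parse,scan,verify} -> (test, dist=2).
Iteration 3: no outgoing edges from {test}; recursion stops.
Total rows emitted: 5.

5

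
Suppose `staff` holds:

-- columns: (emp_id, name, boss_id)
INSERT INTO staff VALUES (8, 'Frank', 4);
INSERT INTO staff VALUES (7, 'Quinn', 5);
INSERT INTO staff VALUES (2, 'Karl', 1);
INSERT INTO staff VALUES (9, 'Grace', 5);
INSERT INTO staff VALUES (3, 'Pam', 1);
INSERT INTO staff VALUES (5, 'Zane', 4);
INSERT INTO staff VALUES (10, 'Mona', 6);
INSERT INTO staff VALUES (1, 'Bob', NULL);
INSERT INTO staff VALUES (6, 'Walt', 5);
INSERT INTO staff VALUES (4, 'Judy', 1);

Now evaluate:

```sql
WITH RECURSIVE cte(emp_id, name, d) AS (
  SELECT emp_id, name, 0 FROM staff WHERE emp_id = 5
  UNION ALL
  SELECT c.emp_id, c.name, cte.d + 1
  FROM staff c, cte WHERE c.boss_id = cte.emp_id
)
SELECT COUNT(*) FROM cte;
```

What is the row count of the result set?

Base: emp_id=5 (Zane) at d 0.
Iteration 1: rows with boss_id in {5} -> Walt (id 6, d 1), Quinn (id 7, d 1), Grace (id 9, d 1).
Iteration 2: rows with boss_id in {6,7,9} -> Mona (id 10, d 2).
Iteration 3: no rows with boss_id in {10}; recursion stops.
Total rows emitted: 5.

5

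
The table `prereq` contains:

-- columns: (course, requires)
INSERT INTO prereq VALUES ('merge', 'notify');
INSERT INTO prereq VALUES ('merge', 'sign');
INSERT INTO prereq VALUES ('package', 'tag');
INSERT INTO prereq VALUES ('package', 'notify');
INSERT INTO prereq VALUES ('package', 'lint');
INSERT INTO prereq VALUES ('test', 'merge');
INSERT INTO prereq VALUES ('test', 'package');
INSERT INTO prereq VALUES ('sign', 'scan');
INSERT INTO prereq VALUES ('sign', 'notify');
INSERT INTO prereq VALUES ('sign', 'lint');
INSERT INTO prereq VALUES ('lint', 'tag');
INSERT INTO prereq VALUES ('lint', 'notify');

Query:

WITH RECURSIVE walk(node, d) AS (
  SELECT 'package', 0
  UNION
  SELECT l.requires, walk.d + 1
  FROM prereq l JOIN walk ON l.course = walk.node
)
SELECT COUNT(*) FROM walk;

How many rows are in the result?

Base: (package, d=0).
Iteration 1: edges from {package} -> (lint, d=1), (notify, d=1), (tag, d=1).
Iteration 2: edges from {lint,notify,tag} -> (notify, d=2), (tag, d=2).
Iteration 3: no outgoing edges from {notify,tag}; recursion stops.
Total rows emitted: 6.

6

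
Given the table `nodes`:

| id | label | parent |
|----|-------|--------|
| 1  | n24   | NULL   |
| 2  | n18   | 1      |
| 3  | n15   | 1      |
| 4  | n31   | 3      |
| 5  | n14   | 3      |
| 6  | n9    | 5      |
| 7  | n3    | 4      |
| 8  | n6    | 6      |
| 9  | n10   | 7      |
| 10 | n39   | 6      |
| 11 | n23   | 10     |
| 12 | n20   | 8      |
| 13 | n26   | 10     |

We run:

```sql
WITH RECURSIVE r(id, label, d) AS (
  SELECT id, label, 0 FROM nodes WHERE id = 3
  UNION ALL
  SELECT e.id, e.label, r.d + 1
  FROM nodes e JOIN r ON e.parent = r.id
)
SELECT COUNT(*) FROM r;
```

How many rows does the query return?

Base: id=3 (n15) at d 0.
Iteration 1: rows with parent in {3} -> n31 (id 4, d 1), n14 (id 5, d 1).
Iteration 2: rows with parent in {4,5} -> n9 (id 6, d 2), n3 (id 7, d 2).
Iteration 3: rows with parent in {6,7} -> n6 (id 8, d 3), n10 (id 9, d 3), n39 (id 10, d 3).
Iteration 4: rows with parent in {8,9,10} -> n23 (id 11, d 4), n20 (id 12, d 4), n26 (id 13, d 4).
Iteration 5: no rows with parent in {11,12,13}; recursion stops.
Total rows emitted: 11.

11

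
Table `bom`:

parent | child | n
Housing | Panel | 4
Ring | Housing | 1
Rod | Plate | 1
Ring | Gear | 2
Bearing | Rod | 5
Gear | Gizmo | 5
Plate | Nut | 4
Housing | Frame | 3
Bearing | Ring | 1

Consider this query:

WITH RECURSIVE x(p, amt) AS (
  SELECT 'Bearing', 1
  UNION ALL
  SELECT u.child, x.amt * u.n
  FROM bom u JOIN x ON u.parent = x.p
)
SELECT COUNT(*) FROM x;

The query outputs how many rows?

10

Base: (Bearing, amt=1).
Iteration 1: components of {Bearing} -> Ring = 1*1 = 1, Rod = 1*5 = 5.
Iteration 2: components of {Ring,Rod} -> Gear = 1*2 = 2, Housing = 1*1 = 1, Plate = 5*1 = 5.
Iteration 3: components of {Gear,Housing,Plate} -> Frame = 1*3 = 3, Gizmo = 2*5 = 10, Nut = 5*4 = 20, Panel = 1*4 = 4.
Iteration 4: no further components; recursion stops.
Total rows emitted: 10.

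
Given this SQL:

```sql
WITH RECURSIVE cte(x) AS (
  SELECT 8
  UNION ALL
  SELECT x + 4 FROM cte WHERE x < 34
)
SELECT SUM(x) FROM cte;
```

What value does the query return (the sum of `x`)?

Base: x=8.
Iteration 1: 8 < 34 holds -> x = 8 + 4 = 12.
Iteration 2: 12 < 34 holds -> x = 12 + 4 = 16.
Iteration 3: 16 < 34 holds -> x = 16 + 4 = 20.
Iteration 4: 20 < 34 holds -> x = 20 + 4 = 24.
Iteration 5: 24 < 34 holds -> x = 24 + 4 = 28.
Iteration 6: 28 < 34 holds -> x = 28 + 4 = 32.
Iteration 7: 32 < 34 holds -> x = 32 + 4 = 36.
Iteration 8: 36 < 34 fails; recursion stops.
SUM(x) = 8 + 12 + 16 + 20 + 24 + 28 + 32 + 36 = 176.

176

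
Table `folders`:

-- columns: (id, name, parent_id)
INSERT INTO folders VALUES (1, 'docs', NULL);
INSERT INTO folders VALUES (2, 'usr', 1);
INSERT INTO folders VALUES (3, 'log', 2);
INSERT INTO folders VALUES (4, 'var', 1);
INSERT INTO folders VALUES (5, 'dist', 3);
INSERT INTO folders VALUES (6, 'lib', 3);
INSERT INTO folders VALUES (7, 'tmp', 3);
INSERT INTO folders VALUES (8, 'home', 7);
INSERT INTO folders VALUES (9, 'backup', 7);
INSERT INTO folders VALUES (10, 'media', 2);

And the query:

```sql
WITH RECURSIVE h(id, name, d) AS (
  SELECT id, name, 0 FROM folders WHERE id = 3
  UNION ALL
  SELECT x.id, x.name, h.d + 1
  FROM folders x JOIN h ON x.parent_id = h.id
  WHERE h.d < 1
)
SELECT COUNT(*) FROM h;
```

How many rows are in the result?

Base: id=3 (log) at d 0.
Iteration 1: rows with parent_id in {3} -> dist (id 5, d 1), lib (id 6, d 1), tmp (id 7, d 1).
Iteration 2: d < 1 fails for all current rows; recursion stops.
Total rows emitted: 4.

4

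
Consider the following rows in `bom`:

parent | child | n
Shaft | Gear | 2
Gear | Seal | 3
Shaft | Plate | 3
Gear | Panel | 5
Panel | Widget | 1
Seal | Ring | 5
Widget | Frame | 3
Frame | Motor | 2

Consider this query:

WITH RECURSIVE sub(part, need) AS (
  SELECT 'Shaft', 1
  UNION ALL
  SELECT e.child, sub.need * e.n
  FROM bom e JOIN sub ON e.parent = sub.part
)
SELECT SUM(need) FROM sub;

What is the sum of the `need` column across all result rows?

152

Base: (Shaft, need=1).
Iteration 1: components of {Shaft} -> Gear = 1*2 = 2, Plate = 1*3 = 3.
Iteration 2: components of {Gear,Plate} -> Panel = 2*5 = 10, Seal = 2*3 = 6.
Iteration 3: components of {Panel,Seal} -> Ring = 6*5 = 30, Widget = 10*1 = 10.
Iteration 4: components of {Ring,Widget} -> Frame = 10*3 = 30.
Iteration 5: components of {Frame} -> Motor = 30*2 = 60.
Iteration 6: no further components; recursion stops.
SUM(need) = 1 + 2 + 3 + 6 + 10 + 30 + 10 + 30 + 60 = 152.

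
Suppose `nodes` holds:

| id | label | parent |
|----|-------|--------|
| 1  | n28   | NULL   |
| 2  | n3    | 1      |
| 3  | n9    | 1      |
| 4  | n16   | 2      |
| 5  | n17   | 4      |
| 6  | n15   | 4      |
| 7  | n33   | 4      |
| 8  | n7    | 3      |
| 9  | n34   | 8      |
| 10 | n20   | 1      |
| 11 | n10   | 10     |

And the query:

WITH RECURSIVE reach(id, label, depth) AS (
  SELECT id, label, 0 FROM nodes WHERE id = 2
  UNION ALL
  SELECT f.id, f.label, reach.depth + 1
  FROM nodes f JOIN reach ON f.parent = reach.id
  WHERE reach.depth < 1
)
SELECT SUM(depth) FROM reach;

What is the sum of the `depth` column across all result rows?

1

Base: id=2 (n3) at depth 0.
Iteration 1: rows with parent in {2} -> n16 (id 4, depth 1).
Iteration 2: depth < 1 fails for all current rows; recursion stops.
SUM(depth) = 0 + 1 = 1.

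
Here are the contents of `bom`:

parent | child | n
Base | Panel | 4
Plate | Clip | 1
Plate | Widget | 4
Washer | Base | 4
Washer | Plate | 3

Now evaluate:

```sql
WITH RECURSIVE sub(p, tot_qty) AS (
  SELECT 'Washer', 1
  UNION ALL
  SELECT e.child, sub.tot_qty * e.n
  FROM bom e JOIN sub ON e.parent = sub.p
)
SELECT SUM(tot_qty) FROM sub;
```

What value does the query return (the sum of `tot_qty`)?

39

Base: (Washer, tot_qty=1).
Iteration 1: components of {Washer} -> Base = 1*4 = 4, Plate = 1*3 = 3.
Iteration 2: components of {Base,Plate} -> Clip = 3*1 = 3, Panel = 4*4 = 16, Widget = 3*4 = 12.
Iteration 3: no further components; recursion stops.
SUM(tot_qty) = 1 + 3 + 4 + 12 + 3 + 16 = 39.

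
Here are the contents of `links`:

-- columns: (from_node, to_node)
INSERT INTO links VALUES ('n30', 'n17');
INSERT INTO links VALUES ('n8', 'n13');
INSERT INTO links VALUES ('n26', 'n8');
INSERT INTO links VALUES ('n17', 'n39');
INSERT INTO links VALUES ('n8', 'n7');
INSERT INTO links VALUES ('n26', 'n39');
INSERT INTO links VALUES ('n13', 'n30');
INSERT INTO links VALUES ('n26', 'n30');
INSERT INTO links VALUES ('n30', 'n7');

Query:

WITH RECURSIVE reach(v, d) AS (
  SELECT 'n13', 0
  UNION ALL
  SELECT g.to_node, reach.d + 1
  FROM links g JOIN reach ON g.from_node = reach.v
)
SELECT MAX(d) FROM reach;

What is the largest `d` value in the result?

Base: (n13, d=0).
Iteration 1: edges from {n13} -> (n30, d=1).
Iteration 2: edges from {n30} -> (n17, d=2), (n7, d=2).
Iteration 3: edges from {n17,n7} -> (n39, d=3).
Iteration 4: no outgoing edges from {n39}; recursion stops.
d values: 0, 1, 2, 2, 3; the maximum is 3.

3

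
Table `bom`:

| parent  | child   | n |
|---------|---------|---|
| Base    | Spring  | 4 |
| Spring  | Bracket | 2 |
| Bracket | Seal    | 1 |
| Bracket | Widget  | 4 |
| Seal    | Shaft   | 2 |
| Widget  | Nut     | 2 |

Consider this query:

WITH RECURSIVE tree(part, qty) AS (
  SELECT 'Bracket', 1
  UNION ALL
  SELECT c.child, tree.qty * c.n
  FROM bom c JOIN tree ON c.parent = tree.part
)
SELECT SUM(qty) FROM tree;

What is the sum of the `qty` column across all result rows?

16

Base: (Bracket, qty=1).
Iteration 1: components of {Bracket} -> Seal = 1*1 = 1, Widget = 1*4 = 4.
Iteration 2: components of {Seal,Widget} -> Nut = 4*2 = 8, Shaft = 1*2 = 2.
Iteration 3: no further components; recursion stops.
SUM(qty) = 1 + 1 + 4 + 2 + 8 = 16.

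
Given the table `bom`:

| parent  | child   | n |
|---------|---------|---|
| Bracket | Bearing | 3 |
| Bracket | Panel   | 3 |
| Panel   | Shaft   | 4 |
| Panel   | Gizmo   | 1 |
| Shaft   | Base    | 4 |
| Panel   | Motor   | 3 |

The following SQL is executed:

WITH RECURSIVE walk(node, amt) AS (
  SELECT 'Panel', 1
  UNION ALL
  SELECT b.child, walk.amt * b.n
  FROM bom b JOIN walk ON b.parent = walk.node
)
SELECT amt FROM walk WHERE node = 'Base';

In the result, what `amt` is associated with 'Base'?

Base: (Panel, amt=1).
Iteration 1: components of {Panel} -> Gizmo = 1*1 = 1, Motor = 1*3 = 3, Shaft = 1*4 = 4.
Iteration 2: components of {Gizmo,Motor,Shaft} -> Base = 4*4 = 16.
Iteration 3: no further components; recursion stops.

16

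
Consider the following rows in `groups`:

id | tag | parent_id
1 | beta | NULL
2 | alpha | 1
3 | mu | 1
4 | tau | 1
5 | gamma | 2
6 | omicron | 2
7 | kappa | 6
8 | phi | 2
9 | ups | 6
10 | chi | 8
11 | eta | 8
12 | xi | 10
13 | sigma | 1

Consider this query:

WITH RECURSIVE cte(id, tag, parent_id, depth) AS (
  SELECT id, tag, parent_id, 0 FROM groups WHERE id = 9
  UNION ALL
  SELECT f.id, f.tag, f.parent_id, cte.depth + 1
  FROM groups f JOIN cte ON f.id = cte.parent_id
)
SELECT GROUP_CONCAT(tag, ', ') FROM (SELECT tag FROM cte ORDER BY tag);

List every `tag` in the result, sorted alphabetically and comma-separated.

alpha, beta, omicron, ups

Base: id=9 (ups), parent_id=6, depth 0.
Iteration 1: join on id=6 -> omicron (id 6, parent_id=2, depth 1).
Iteration 2: join on id=2 -> alpha (id 2, parent_id=1, depth 2).
Iteration 3: join on id=1 -> beta (id 1, parent_id=NULL, depth 3).
Iteration 4: parent_id is NULL; no match; recursion stops.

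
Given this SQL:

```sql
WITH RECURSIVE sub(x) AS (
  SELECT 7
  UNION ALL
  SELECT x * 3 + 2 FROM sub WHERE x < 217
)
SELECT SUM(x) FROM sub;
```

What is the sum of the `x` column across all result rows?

963

Base: x=7.
Iteration 1: 7 < 217 holds -> x = 7 * 3 + 2 = 23.
Iteration 2: 23 < 217 holds -> x = 23 * 3 + 2 = 71.
Iteration 3: 71 < 217 holds -> x = 71 * 3 + 2 = 215.
Iteration 4: 215 < 217 holds -> x = 215 * 3 + 2 = 647.
Iteration 5: 647 < 217 fails; recursion stops.
SUM(x) = 7 + 23 + 71 + 215 + 647 = 963.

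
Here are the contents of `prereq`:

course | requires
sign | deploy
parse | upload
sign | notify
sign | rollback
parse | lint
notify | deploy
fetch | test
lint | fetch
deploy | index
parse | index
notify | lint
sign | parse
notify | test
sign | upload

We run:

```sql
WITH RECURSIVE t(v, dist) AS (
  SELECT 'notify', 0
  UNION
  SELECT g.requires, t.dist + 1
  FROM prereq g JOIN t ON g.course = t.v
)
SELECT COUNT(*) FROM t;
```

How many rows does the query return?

7

Base: (notify, dist=0).
Iteration 1: edges from {notify} -> (deploy, dist=1), (lint, dist=1), (test, dist=1).
Iteration 2: edges from {deploy,lint,test} -> (fetch, dist=2), (index, dist=2).
Iteration 3: edges from {fetch,index} -> (test, dist=3).
Iteration 4: no outgoing edges from {test}; recursion stops.
Total rows emitted: 7.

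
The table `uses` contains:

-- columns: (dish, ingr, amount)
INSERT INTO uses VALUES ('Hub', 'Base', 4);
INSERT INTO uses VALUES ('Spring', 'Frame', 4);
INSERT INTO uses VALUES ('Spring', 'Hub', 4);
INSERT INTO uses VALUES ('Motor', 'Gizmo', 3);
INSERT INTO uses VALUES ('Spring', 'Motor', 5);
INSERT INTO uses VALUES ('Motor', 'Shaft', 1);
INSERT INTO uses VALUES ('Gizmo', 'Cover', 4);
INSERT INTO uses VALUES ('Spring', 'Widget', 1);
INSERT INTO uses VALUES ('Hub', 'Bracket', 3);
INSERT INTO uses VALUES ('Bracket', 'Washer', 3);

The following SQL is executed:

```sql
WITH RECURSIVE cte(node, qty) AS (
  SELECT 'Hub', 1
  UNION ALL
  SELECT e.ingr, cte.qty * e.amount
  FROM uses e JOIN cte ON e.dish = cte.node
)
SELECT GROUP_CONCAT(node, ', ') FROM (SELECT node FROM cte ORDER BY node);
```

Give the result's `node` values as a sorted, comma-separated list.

Base: (Hub, qty=1).
Iteration 1: components of {Hub} -> Base = 1*4 = 4, Bracket = 1*3 = 3.
Iteration 2: components of {Base,Bracket} -> Washer = 3*3 = 9.
Iteration 3: no further components; recursion stops.

Base, Bracket, Hub, Washer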